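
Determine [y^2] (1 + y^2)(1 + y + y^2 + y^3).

2

(1 + y^2) has coefficients 1,0,1 for degrees 0…2.
(1 + y + y^2 + y^3) has coefficients 1,1,1 for degrees 0…2.
[y^2] = 1·1 + 1·1 = 2.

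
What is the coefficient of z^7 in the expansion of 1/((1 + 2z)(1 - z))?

-85

Partial fractions give a closed form: a_n = (2/3)·(-2)^n + (1/3)·1^n.
At n = 7: a_7 = -85.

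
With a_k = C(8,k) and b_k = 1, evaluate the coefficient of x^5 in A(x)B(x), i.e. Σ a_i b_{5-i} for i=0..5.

219

The convolution is the t^5 coefficient of A(t)B(t).
Σ = 1·1 + 8·1 + 28·1 + 56·1 + 70·1 + 56·1 = 219.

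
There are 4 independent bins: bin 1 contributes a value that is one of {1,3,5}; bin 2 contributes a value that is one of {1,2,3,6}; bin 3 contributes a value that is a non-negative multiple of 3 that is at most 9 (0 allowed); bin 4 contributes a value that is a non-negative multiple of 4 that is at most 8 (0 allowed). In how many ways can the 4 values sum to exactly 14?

The generating function for the choices is (z + z^3 + z^5)·(z + z^2 + z^3 + z^6)·(1 + z^3 + z^6 + z^9)·(1 + z^4 + z^8); the count is [z^14].
(z + z^3 + z^5) has coefficients 0,1,0,1,0,1 for degrees 0…5.
(z + z^2 + z^3 + z^6) has coefficients 0,1,1,1,0,0,1,0,0,0,0,0,0,0,0 for degrees 0…14.
Multiplying by (1 + z^3 + z^6 + z^9) gives running coefficients 0,1,1,1,1,1,2,1,1,2,1,1,2,0,0 for degrees 0…14.
Finally multiplying by (1 + z^4 + z^8), the product of all factors after the first has coefficients 0,1,1,1,1,2,3,2,2,4,4,3,4,3,3 for degrees 0…14.
[z^14] = 1·3 + 1·3 + 1·4 = 10.

10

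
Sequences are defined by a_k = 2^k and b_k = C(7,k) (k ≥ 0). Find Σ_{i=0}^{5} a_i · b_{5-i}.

543

The convolution is the x^5 coefficient of A(x)B(x).
Σ = 1·21 + 2·35 + 4·35 + 8·21 + 16·7 + 32·1 = 543.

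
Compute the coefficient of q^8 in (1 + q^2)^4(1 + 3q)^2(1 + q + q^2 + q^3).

(1 + q^2)^4 has coefficients 1,0,4,0,6,0,4,0,1 for degrees 0…8.
(1 + 3q)^2 has coefficients 1,6,9,0,0,0,0,0,0 for degrees 0…8.
Finally multiplying by (1 + q + q^2 + q^3), the product of all factors after the first has coefficients 1,7,16,16,15,9,0,0,0 for degrees 0…8.
[q^8] = 1·0 + 4·0 + 6·15 + 4·16 + 1·1 = 155.

155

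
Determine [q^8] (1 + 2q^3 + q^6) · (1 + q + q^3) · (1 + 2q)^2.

16

(1 + 2q^3 + q^6) has coefficients 1,0,0,2,0,0,1 for degrees 0…6.
(1 + q + q^3) has coefficients 1,1,0,1,0,0,0,0,0 for degrees 0…8.
Finally multiplying by (1 + 2q)^2, the product of all factors after the first has coefficients 1,5,8,5,4,4,0,0,0 for degrees 0…8.
[q^8] = 1·0 + 2·4 + 1·8 = 16.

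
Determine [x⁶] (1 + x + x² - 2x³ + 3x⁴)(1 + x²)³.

(1 + x + x² - 2x³ + 3x⁴) has coefficients 1,1,1,-2,3 for degrees 0…4.
(1 + x²)³ has coefficients 1,0,3,0,3,0,1 for degrees 0…6.
[x⁶] = 1·1 + 1·0 + 1·3 − 2·0 + 3·3 = 13.

13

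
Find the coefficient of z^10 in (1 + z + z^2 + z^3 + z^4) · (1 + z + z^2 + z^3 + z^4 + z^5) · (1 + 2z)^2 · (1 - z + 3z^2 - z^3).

(1 + z + z^2 + z^3 + z^4) has coefficients 1,1,1,1,1 for degrees 0…4.
(1 + z + z^2 + z^3 + z^4 + z^5) has coefficients 1,1,1,1,1,1,0,0,0,0,0 for degrees 0…10.
Multiplying by (1 + 2z)^2 gives running coefficients 1,5,9,9,9,9,8,4,0,0,0 for degrees 0…10.
Finally multiplying by (1 - z + 3z^2 - z^3), the product of all factors after the first has coefficients 1,4,7,14,22,18,17,14,11,4,-4 for degrees 0…10.
[z^10] = 1·(-4) + 1·4 + 1·11 + 1·14 + 1·17 = 42.

42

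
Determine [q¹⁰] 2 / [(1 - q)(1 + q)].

2

The denominator gives the recurrence a_n = a_(n−2) for n ≥ 2; the numerator fixes a_0 = 2, a_1 = 0.
Iterating: 2, 0, 2, 0, 2, 0, 2, 0, 2, 0, 2, so a_10 = 2.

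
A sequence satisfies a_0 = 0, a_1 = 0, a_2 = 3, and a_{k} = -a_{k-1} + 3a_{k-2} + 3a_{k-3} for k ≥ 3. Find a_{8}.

120

The ordinary generating function has denominator 1 + y - 3y^2 - 3y^3.
Iterating the recurrence: a_0,…,a_{8} = 0, 0, 3, -3, 12, -12, 39, -39, 120.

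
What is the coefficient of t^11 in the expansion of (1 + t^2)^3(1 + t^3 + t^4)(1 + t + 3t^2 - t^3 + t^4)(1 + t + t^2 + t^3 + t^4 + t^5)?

81

(1 + t^2)^3 has coefficients 1,0,3,0,3,0,1 for degrees 0…6.
(1 + t^3 + t^4) has coefficients 1,0,0,1,1,0,0,0,0,0,0,0 for degrees 0…11.
Multiplying by (1 + t + 3t^2 - t^3 + t^4) gives running coefficients 1,1,3,0,3,4,2,0,1,0,0,0 for degrees 0…11.
Finally multiplying by (1 + t + t^2 + t^3 + t^4 + t^5), the product of all factors after the first has coefficients 1,2,5,5,8,12,13,12,10,10,7,3 for degrees 0…11.
[t^11] = 1·3 + 3·10 + 3·12 + 1·12 = 81.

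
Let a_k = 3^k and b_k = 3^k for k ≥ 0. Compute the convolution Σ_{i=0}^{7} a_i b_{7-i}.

Write out a_i and b_{7-i} for i = 0,…,7 and sum the products.
Σ = 1·2187 + 3·729 + 9·243 + 27·81 + 81·27 + 243·9 + 729·3 + 2187·1 = 17496.

17496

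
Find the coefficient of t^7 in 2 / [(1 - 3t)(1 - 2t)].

12610

Partial fractions give a closed form: a_n = (6)·3^n + (-4)·2^n.
At n = 7: a_7 = 12610.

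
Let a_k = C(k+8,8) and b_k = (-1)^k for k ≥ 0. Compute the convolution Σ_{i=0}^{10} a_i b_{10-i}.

27966

The convolution is the x^10 coefficient of A(x)B(x).
Σ = 1·1 + 9·(-1) + 45·1 + 165·(-1) + 495·1 + 1287·(-1) + 3003·1 + 6435·(-1) + 12870·1 + 24310·(-1) + 43758·1 = 27966.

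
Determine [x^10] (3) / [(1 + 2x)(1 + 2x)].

The denominator gives the recurrence a_n = −4a_(n−1) − 4a_(n−2) for n ≥ 2; the numerator fixes a_0 = 3, a_1 = -12.
Iterating: 3, -12, 36, -96, 240, -576, 1344, -3072, 6912, -15360, 33792, so a_10 = 33792.

33792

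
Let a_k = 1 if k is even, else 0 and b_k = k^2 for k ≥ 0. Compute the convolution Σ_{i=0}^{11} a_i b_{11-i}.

This is [x^11] in the product of the two ordinary generating functions.
Σ = 1·121 + 0·100 + 1·81 + 0·64 + 1·49 + 0·36 + 1·25 + 0·16 + 1·9 + 0·4 + 1·1 + 0·0 = 286.

286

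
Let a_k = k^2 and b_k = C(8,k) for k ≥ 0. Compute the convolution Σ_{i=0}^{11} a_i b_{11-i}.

This is [x^11] in the product of the two ordinary generating functions.
Σ = 0·0 + 1·0 + 4·0 + 9·1 + 16·8 + 25·28 + 36·56 + 49·70 + 64·56 + 81·28 + 100·8 + 121·1 = 13056.

13056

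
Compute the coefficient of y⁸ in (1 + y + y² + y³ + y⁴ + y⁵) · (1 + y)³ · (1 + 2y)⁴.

585

(1 + y + y² + y³ + y⁴ + y⁵) has coefficients 1,1,1,1,1,1 for degrees 0…5.
(1 + y)³ has coefficients 1,3,3,1,0,0,0,0,0 for degrees 0…8.
Finally multiplying by (1 + 2y)⁴, the product of all factors after the first has coefficients 1,11,51,129,192,168,80,16,0 for degrees 0…8.
[y⁸] = 1·0 + 1·16 + 1·80 + 1·168 + 1·192 + 1·129 = 585.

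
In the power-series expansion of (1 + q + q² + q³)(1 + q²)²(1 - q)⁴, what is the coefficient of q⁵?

-2

(1 + q + q² + q³) has coefficients 1,1,1,1 for degrees 0…3.
(1 + q²)² has coefficients 1,0,2,0,1,0 for degrees 0…5.
Finally multiplying by (1 - q)⁴, the product of all factors after the first has coefficients 1,-4,8,-12,14,-12 for degrees 0…5.
[q⁵] = 1·(-12) + 1·14 + 1·(-12) + 1·8 = -2.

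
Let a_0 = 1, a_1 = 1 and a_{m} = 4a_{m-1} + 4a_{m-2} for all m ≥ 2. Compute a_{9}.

461056

The ordinary generating function has denominator 1 - 4z - 4z^2.
Iterating the recurrence: a_0,…,a_{9} = 1, 1, 8, 36, 176, 848, 4096, 19776, 95488, 461056.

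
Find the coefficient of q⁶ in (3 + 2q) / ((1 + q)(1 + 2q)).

255

Partial fractions give a closed form: a_n = (-1)·(-1)^n + (4)·(-2)^n.
At n = 6: a_6 = 255.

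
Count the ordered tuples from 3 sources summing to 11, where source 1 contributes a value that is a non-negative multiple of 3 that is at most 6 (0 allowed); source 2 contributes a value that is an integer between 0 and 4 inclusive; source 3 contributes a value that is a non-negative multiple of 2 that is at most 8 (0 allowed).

6

The generating function for the choices is (1 + z³ + z⁶)·(1 + z + z² + z³ + z⁴)·(1 + z² + z⁴ + z⁶ + z⁸); the count is [z¹¹].
(1 + z³ + z⁶) has coefficients 1,0,0,1,0,0,1 for degrees 0…6.
(1 + z + z² + z³ + z⁴) has coefficients 1,1,1,1,1,0,0,0,0,0,0,0 for degrees 0…11.
Finally multiplying by (1 + z² + z⁴ + z⁶ + z⁸), the product of all factors after the first has coefficients 1,1,2,2,3,2,3,2,3,2,2,1 for degrees 0…11.
[z¹¹] = 1·1 + 1·3 + 1·2 = 6.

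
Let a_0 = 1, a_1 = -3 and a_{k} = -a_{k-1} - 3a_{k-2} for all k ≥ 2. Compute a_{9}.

117

The ordinary generating function has denominator 1 + x + 3x^2.
Iterating the recurrence: a_0,…,a_{9} = 1, -3, 0, 9, -9, -18, 45, 9, -144, 117.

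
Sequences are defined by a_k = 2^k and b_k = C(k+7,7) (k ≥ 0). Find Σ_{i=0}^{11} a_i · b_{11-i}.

The convolution is the x^11 coefficient of A(x)B(x).
Σ = 1·31824 + 2·19448 + 4·11440 + 8·6435 + 16·3432 + 32·1716 + 64·792 + 128·330 + 256·120 + 512·36 + 1024·8 + 2048·1 = 430104.

430104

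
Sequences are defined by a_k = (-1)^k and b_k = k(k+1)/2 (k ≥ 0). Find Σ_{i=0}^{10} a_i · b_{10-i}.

This is [x^10] in the product of the two ordinary generating functions.
Σ = 1·55 − 1·45 + 1·36 − 1·28 + 1·21 − 1·15 + 1·10 − 1·6 + 1·3 − 1·1 + 1·0 = 30.

30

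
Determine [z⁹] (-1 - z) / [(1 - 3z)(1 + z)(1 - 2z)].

-58025

Partial fractions give a closed form: a_n = (-3)·3^n + (2)·2^n.
At n = 9: a_9 = -58025.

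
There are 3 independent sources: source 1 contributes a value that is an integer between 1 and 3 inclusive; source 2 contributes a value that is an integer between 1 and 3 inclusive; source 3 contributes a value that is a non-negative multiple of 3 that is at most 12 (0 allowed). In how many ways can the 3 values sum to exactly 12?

The generating function for the choices is (x + x^2 + x^3)·(x + x^2 + x^3)·(1 + x^3 + x^6 + x^9 + x^12); the count is [x^12].
(x + x^2 + x^3) has coefficients 0,1,1,1 for degrees 0…3.
(x + x^2 + x^3) has coefficients 0,1,1,1,0,0,0,0,0,0,0,0,0 for degrees 0…12.
Finally multiplying by (1 + x^3 + x^6 + x^9 + x^12), the product of all factors after the first has coefficients 0,1,1,1,1,1,1,1,1,1,1,1,1 for degrees 0…12.
[x^12] = 1·1 + 1·1 + 1·1 = 3.

3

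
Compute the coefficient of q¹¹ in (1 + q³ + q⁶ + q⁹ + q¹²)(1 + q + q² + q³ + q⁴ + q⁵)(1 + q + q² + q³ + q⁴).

10

(1 + q³ + q⁶ + q⁹ + q¹²) has coefficients 1,0,0,1,0,0,1,0,0,1,0,0 for degrees 0…11.
(1 + q + q² + q³ + q⁴ + q⁵) has coefficients 1,1,1,1,1,1,0,0,0,0,0,0 for degrees 0…11.
Finally multiplying by (1 + q + q² + q³ + q⁴), the product of all factors after the first has coefficients 1,2,3,4,5,5,4,3,2,1,0,0 for degrees 0…11.
[q¹¹] = 1·0 + 1·2 + 1·5 + 1·3 = 10.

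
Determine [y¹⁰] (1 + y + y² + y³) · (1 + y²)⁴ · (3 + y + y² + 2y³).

33

(1 + y + y² + y³) has coefficients 1,1,1,1 for degrees 0…3.
(1 + y²)⁴ has coefficients 1,0,4,0,6,0,4,0,1,0,0 for degrees 0…10.
Finally multiplying by (3 + y + y² + 2y³), the product of all factors after the first has coefficients 3,1,13,6,22,14,18,16,7,9,1 for degrees 0…10.
[y¹⁰] = 1·1 + 1·9 + 1·7 + 1·16 = 33.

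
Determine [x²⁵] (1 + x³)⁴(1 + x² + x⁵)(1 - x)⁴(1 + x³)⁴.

(1 + x³)⁴ has coefficients 1,0,0,4,0,0,6,0,0,4,0,0,1 for degrees 0…12.
(1 + x² + x⁵) has coefficients 1,0,1,0,0,1,0,0,0,0,0,0,0,0,0,0,0,0,0,0,0,0,0,0,0,0 for degrees 0…25.
Multiplying by (1 - x)⁴ gives running coefficients 1,-4,7,-8,7,-3,-3,6,-4,1,0,0,0,0,0,0,0,0,0,0,0,0,0,0,0,0 for degrees 0…25.
Finally multiplying by (1 + x³)⁴, the product of all factors after the first has coefficients 1,-4,7,-4,-9,25,-29,10,26,-55,50,-6,-45,60,-29,-14,31,-19,1,6,-4,1,0,0,0,0 for degrees 0…25.
[x²⁵] = 1·0 + 4·0 + 6·6 + 4·31 + 1·60 = 220.

220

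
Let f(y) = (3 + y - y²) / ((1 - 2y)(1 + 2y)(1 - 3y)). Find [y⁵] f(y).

The denominator gives the recurrence a_n = 3a_(n−1) + 4a_(n−2) − 12a_(n−3) for n ≥ 3; the numerator fixes a_0 = 3, a_1 = 10, a_2 = 41.
Iterating: 3, 10, 41, 127, 425, 1291, so a_5 = 1291.

1291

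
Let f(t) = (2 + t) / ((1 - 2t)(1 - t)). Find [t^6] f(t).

The denominator gives the recurrence a_n = 3a_(n−1) − 2a_(n−2) for n ≥ 2; the numerator fixes a_0 = 2, a_1 = 7.
Iterating: 2, 7, 17, 37, 77, 157, 317, so a_6 = 317.

317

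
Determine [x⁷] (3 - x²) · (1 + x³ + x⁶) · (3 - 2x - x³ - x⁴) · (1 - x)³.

-33

(3 - x²) has coefficients 3,0,-1 for degrees 0…2.
(1 + x³ + x⁶) has coefficients 1,0,0,1,0,0,1,0 for degrees 0…7.
Multiplying by (3 - 2x - x³ - x⁴) gives running coefficients 3,-2,0,2,-3,0,2,-3 for degrees 0…7.
Finally multiplying by (1 - x)³, the product of all factors after the first has coefficients 3,-11,15,-7,-7,15,-9,-6 for degrees 0…7.
[x⁷] = 3·(-6) − 1·15 = -33.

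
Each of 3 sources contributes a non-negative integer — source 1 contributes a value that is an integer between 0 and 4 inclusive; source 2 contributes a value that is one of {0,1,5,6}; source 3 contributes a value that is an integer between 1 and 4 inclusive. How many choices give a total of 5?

The generating function for the choices is (1 + y + y² + y³ + y⁴)·(1 + y + y⁵ + y⁶)·(y + y² + y³ + y⁴); the count is [y⁵].
(1 + y + y² + y³ + y⁴) has coefficients 1,1,1,1,1 for degrees 0…4.
(1 + y + y⁵ + y⁶) has coefficients 1,1,0,0,0,1 for degrees 0…5.
Finally multiplying by (y + y² + y³ + y⁴), the product of all factors after the first has coefficients 0,1,2,2,2,1 for degrees 0…5.
[y⁵] = 1·1 + 1·2 + 1·2 + 1·2 + 1·1 = 8.

8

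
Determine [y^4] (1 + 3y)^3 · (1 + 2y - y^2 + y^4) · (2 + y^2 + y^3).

(1 + 3y)^3 has coefficients 1,9,27,27 for degrees 0…3.
(1 + 2y - y^2 + y^4) has coefficients 1,2,-1,0,1 for degrees 0…4.
Finally multiplying by (2 + y^2 + y^3), the product of all factors after the first has coefficients 2,4,-1,3,3 for degrees 0…4.
[y^4] = 1·3 + 9·3 + 27·(-1) + 27·4 = 111.

111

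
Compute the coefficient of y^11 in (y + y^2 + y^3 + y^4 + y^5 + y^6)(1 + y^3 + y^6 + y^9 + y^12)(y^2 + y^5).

4

(y + y^2 + y^3 + y^4 + y^5 + y^6) has coefficients 0,1,1,1,1,1,1 for degrees 0…6.
(1 + y^3 + y^6 + y^9 + y^12) has coefficients 1,0,0,1,0,0,1,0,0,1,0,0 for degrees 0…11.
Finally multiplying by (y^2 + y^5), the product of all factors after the first has coefficients 0,0,1,0,0,2,0,0,2,0,0,2 for degrees 0…11.
[y^11] = 1·0 + 1·0 + 1·2 + 1·0 + 1·0 + 1·2 = 4.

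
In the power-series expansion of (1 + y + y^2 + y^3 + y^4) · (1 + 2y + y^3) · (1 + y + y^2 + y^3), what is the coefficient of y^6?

12

(1 + y + y^2 + y^3 + y^4) has coefficients 1,1,1,1,1 for degrees 0…4.
(1 + 2y + y^3) has coefficients 1,2,0,1,0,0,0 for degrees 0…6.
Finally multiplying by (1 + y + y^2 + y^3), the product of all factors after the first has coefficients 1,3,3,4,3,1,1 for degrees 0…6.
[y^6] = 1·1 + 1·1 + 1·3 + 1·4 + 1·3 = 12.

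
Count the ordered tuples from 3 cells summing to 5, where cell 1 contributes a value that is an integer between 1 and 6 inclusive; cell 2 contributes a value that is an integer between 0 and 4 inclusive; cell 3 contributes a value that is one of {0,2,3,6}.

10

The generating function for the choices is (t + t^2 + t^3 + t^4 + t^5 + t^6)·(1 + t + t^2 + t^3 + t^4)·(1 + t^2 + t^3 + t^6); the count is [t^5].
(t + t^2 + t^3 + t^4 + t^5 + t^6) has coefficients 0,1,1,1,1,1 for degrees 0…5.
(1 + t + t^2 + t^3 + t^4) has coefficients 1,1,1,1,1,0 for degrees 0…5.
Finally multiplying by (1 + t^2 + t^3 + t^6), the product of all factors after the first has coefficients 1,1,2,3,3,2 for degrees 0…5.
[t^5] = 1·3 + 1·3 + 1·2 + 1·1 + 1·1 = 10.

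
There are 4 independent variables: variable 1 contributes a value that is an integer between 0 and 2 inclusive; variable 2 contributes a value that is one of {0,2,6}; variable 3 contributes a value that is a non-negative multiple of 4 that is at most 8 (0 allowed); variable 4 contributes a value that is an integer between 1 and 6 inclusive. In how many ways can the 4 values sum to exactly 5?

The generating function for the choices is (1 + x + x²)·(1 + x² + x⁶)·(1 + x⁴ + x⁸)·(x + x² + x³ + x⁴ + x⁵ + x⁶); the count is [x⁵].
(1 + x + x²) has coefficients 1,1,1 for degrees 0…2.
(1 + x² + x⁶) has coefficients 1,0,1,0,0,0 for degrees 0…5.
Multiplying by (1 + x⁴ + x⁸) gives running coefficients 1,0,1,0,1,0 for degrees 0…5.
Finally multiplying by (x + x² + x³ + x⁴ + x⁵ + x⁶), the product of all factors after the first has coefficients 0,1,1,2,2,3 for degrees 0…5.
[x⁵] = 1·3 + 1·2 + 1·2 = 7.

7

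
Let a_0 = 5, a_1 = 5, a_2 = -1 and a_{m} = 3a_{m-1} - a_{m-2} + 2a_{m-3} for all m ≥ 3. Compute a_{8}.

The ordinary generating function has denominator 1 - 3t + t^2 - 2t^3.
Iterating the recurrence: a_0,…,a_{8} = 5, 5, -1, 2, 17, 47, 128, 371, 1079.

1079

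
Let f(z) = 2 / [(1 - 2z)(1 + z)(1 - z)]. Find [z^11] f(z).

5460

Partial fractions give a closed form: a_n = (8/3)·2^n + (1/3)·(-1)^n + (-1)·1^n.
At n = 11: a_11 = 5460.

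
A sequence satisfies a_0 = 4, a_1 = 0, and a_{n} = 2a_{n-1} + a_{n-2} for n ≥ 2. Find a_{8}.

The ordinary generating function has denominator 1 - 2x - x^2.
Iterating the recurrence: a_0,…,a_{8} = 4, 0, 4, 8, 20, 48, 116, 280, 676.

676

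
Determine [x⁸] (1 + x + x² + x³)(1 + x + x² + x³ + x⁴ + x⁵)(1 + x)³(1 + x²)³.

206

(1 + x + x² + x³) has coefficients 1,1,1,1 for degrees 0…3.
(1 + x + x² + x³ + x⁴ + x⁵) has coefficients 1,1,1,1,1,1,0,0,0 for degrees 0…8.
Multiplying by (1 + x)³ gives running coefficients 1,4,7,8,8,8,7,4,1 for degrees 0…8.
Finally multiplying by (1 + x²)³, the product of all factors after the first has coefficients 1,4,10,20,32,44,53,56,53 for degrees 0…8.
[x⁸] = 1·53 + 1·56 + 1·53 + 1·44 = 206.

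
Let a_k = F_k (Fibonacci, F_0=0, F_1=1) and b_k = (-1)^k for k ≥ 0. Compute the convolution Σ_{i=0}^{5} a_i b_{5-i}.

4

The convolution is the x^5 coefficient of A(x)B(x).
Σ = 0·(-1) + 1·1 + 1·(-1) + 2·1 + 3·(-1) + 5·1 = 4.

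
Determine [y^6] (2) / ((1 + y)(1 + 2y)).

254

Partial fractions give a closed form: a_n = (-2)·(-1)^n + (4)·(-2)^n.
At n = 6: a_6 = 254.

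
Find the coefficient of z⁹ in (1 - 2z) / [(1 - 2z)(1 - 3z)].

Partial fractions give a closed form: a_n = (1)·3^n.
At n = 9: a_9 = 19683.

19683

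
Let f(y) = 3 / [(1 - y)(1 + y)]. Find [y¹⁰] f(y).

3

The denominator gives the recurrence a_n = a_(n−2) for n ≥ 2; the numerator fixes a_0 = 3, a_1 = 0.
Iterating: 3, 0, 3, 0, 3, 0, 3, 0, 3, 0, 3, so a_10 = 3.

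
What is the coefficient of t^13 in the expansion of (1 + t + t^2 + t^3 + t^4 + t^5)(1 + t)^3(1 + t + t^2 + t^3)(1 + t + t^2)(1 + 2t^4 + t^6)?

208

(1 + t + t^2 + t^3 + t^4 + t^5) has coefficients 1,1,1,1,1,1 for degrees 0…5.
(1 + t)^3 has coefficients 1,3,3,1,0,0,0,0,0,0,0,0,0,0 for degrees 0…13.
Multiplying by (1 + t + t^2 + t^3) gives running coefficients 1,4,7,8,7,4,1,0,0,0,0,0,0,0 for degrees 0…13.
Multiplying by (1 + t + t^2) gives running coefficients 1,5,12,19,22,19,12,5,1,0,0,0,0,0 for degrees 0…13.
Finally multiplying by (1 + 2t^4 + t^6), the product of all factors after the first has coefficients 1,5,12,19,24,29,37,48,57,57,46,29,14,5 for degrees 0…13.
[t^13] = 1·5 + 1·14 + 1·29 + 1·46 + 1·57 + 1·57 = 208.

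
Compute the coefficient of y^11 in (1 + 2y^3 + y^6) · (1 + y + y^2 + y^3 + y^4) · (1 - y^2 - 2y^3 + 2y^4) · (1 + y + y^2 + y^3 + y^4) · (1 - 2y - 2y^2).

30

(1 + 2y^3 + y^6) has coefficients 1,0,0,2,0,0,1 for degrees 0…6.
(1 + y + y^2 + y^3 + y^4) has coefficients 1,1,1,1,1,0,0,0,0,0,0,0 for degrees 0…11.
Multiplying by (1 - y^2 - 2y^3 + 2y^4) gives running coefficients 1,1,0,-2,0,-1,-1,0,2,0,0,0 for degrees 0…11.
Multiplying by (1 + y + y^2 + y^3 + y^4) gives running coefficients 1,2,2,0,0,-2,-4,-4,0,0,1,2 for degrees 0…11.
Finally multiplying by (1 - 2y - 2y^2), the product of all factors after the first has coefficients 1,0,-4,-8,-4,-2,0,8,16,8,1,0 for degrees 0…11.
[y^11] = 1·0 + 2·16 + 1·(-2) = 30.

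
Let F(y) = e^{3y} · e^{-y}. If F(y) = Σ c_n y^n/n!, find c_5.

The EGF product rule gives c_5 = Σ_{k_1+k_2=5} C(5; k_1,k_2) · ∏ g_i(k_i), where e^{3y} gives (3)^k; e^{-y} gives (-1)^k.
g_1(k) for k = 0…5: 1, 3, 9, 27, 81, 243.
g_2(k) for k = 0…5: 1, -1, 1, -1, 1, -1.
c_5 = Σ_k C(5,k)·g_1(k)·g_2(5−k) = 1·1·(-1) + 5·3·1 + 10·9·(-1) + 10·27·1 + 5·81·(-1) + 1·243·1 = −1 + 15 − 90 + 270 − 405 + 243 = 32.

32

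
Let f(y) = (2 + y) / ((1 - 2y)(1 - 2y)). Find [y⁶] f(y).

1088

The denominator gives the recurrence a_n = 4a_(n−1) − 4a_(n−2) for n ≥ 3; the numerator fixes a_0 = 2, a_1 = 9, a_2 = 28.
Iterating: 2, 9, 28, 76, 192, 464, 1088, so a_6 = 1088.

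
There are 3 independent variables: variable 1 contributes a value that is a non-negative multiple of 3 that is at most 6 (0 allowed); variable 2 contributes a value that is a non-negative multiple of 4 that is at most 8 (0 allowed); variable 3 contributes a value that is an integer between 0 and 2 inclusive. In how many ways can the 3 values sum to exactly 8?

The generating function for the choices is (1 + y^3 + y^6)·(1 + y^4 + y^8)·(1 + y + y^2); the count is [y^8].
(1 + y^3 + y^6) has coefficients 1,0,0,1,0,0,1 for degrees 0…6.
(1 + y^4 + y^8) has coefficients 1,0,0,0,1,0,0,0,1 for degrees 0…8.
Finally multiplying by (1 + y + y^2), the product of all factors after the first has coefficients 1,1,1,0,1,1,1,0,1 for degrees 0…8.
[y^8] = 1·1 + 1·1 + 1·1 = 3.

3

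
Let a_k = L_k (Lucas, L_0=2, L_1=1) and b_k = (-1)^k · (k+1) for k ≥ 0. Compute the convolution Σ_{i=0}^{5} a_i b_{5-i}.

Write out a_i and b_{5-i} for i = 0,…,5 and sum the products.
Σ = 2·(-6) + 1·5 + 3·(-4) + 4·3 + 7·(-2) + 11·1 = -10.

-10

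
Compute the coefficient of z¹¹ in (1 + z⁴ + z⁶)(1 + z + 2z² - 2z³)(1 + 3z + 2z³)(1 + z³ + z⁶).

(1 + z⁴ + z⁶) has coefficients 1,0,0,0,1,0,1 for degrees 0…6.
(1 + z + 2z² - 2z³) has coefficients 1,1,2,-2,0,0,0,0,0,0,0,0 for degrees 0…11.
Multiplying by (1 + 3z + 2z³) gives running coefficients 1,4,5,6,-4,4,-4,0,0,0,0,0 for degrees 0…11.
Finally multiplying by (1 + z³ + z⁶), the product of all factors after the first has coefficients 1,4,5,7,0,9,3,0,9,2,-4,4 for degrees 0…11.
[z¹¹] = 1·4 + 1·0 + 1·9 = 13.

13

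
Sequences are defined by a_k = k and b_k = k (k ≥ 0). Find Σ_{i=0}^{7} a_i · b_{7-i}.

56

The convolution is the t^7 coefficient of A(t)B(t).
Σ = 0·7 + 1·6 + 2·5 + 3·4 + 4·3 + 5·2 + 6·1 + 7·0 = 56.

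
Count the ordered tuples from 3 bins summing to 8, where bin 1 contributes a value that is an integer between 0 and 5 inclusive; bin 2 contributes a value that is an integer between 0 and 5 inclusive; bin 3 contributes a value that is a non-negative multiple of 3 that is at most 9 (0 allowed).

12

The generating function for the choices is (1 + y + y^2 + y^3 + y^4 + y^5)·(1 + y + y^2 + y^3 + y^4 + y^5)·(1 + y^3 + y^6 + y^9); the count is [y^8].
(1 + y + y^2 + y^3 + y^4 + y^5) has coefficients 1,1,1,1,1,1 for degrees 0…5.
(1 + y + y^2 + y^3 + y^4 + y^5) has coefficients 1,1,1,1,1,1,0,0,0 for degrees 0…8.
Finally multiplying by (1 + y^3 + y^6 + y^9), the product of all factors after the first has coefficients 1,1,1,2,2,2,2,2,2 for degrees 0…8.
[y^8] = 1·2 + 1·2 + 1·2 + 1·2 + 1·2 + 1·2 = 12.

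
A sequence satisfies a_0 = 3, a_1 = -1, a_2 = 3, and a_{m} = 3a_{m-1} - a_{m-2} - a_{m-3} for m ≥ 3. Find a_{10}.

The ordinary generating function has denominator 1 - 3t + t^2 + t^3.
Iterating the recurrence: a_0,…,a_{10} = 3, -1, 3, 7, 19, 47, 115, 279, 675, 1631, 3939.

3939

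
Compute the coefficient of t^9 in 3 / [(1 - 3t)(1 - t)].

88572

Partial fractions give a closed form: a_n = (9/2)·3^n + (-3/2)·1^n.
At n = 9: a_9 = 88572.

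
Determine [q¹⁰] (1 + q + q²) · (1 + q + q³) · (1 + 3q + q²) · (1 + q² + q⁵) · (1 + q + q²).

30

(1 + q + q²) has coefficients 1,1,1 for degrees 0…2.
(1 + q + q³) has coefficients 1,1,0,1,0,0,0,0,0,0,0 for degrees 0…10.
Multiplying by (1 + 3q + q²) gives running coefficients 1,4,4,2,3,1,0,0,0,0,0 for degrees 0…10.
Multiplying by (1 + q² + q⁵) gives running coefficients 1,4,5,6,7,4,7,5,2,3,1 for degrees 0…10.
Finally multiplying by (1 + q + q²), the product of all factors after the first has coefficients 1,5,10,15,18,17,18,16,14,10,6 for degrees 0…10.
[q¹⁰] = 1·6 + 1·10 + 1·14 = 30.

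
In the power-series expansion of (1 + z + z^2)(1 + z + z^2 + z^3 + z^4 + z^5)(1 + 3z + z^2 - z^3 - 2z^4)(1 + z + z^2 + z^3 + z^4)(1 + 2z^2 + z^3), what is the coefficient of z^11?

10

(1 + z + z^2) has coefficients 1,1,1 for degrees 0…2.
(1 + z + z^2 + z^3 + z^4 + z^5) has coefficients 1,1,1,1,1,1,0,0,0,0,0,0 for degrees 0…11.
Multiplying by (1 + 3z + z^2 - z^3 - 2z^4) gives running coefficients 1,4,5,4,2,2,1,-2,-3,-2,0,0 for degrees 0…11.
Multiplying by (1 + z + z^2 + z^3 + z^4) gives running coefficients 1,5,10,14,16,17,14,7,0,-4,-6,-7 for degrees 0…11.
Finally multiplying by (1 + 2z^2 + z^3), the product of all factors after the first has coefficients 1,5,12,25,41,55,60,57,45,24,1,-15 for degrees 0…11.
[z^11] = 1·(-15) + 1·1 + 1·24 = 10.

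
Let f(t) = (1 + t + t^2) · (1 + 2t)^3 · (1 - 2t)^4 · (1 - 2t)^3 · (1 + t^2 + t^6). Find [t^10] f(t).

(1 + t + t^2) has coefficients 1,1,1 for degrees 0…2.
(1 + 2t)^3 has coefficients 1,6,12,8,0,0,0,0,0,0,0 for degrees 0…10.
Multiplying by (1 - 2t)^4 gives running coefficients 1,-2,-12,24,48,-96,-64,128,0,0,0 for degrees 0…10.
Multiplying by (1 - 2t)^3 gives running coefficients 1,-8,12,64,-224,0,896,-1024,-768,2048,-1024 for degrees 0…10.
Finally multiplying by (1 + t^2 + t^6), the product of all factors after the first has coefficients 1,-8,13,56,-212,64,673,-1032,140,1088,-2016 for degrees 0…10.
[t^10] = 1·(-2016) + 1·1088 + 1·140 = -788.

-788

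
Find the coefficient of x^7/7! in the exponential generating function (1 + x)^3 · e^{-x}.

The EGF product rule gives c_7 = Σ_{k_1+k_2=7} C(7; k_1,k_2) · ∏ g_i(k_i), where (1+x)^3 gives the falling factorial (3)_k; e^{-x} gives (-1)^k.
g_1(k) for k = 0…7: 1, 3, 6, 6, 0, 0, 0, 0.
g_2(k) for k = 0…7: 1, -1, 1, -1, 1, -1, 1, -1.
c_7 = Σ_k C(7,k)·g_1(k)·g_2(7−k) = 1·1·(-1) + 7·3·1 + 21·6·(-1) + 35·6·1 = −1 + 21 − 126 + 210 = 104.

104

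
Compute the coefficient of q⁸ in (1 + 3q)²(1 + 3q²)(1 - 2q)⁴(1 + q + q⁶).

-156

(1 + 3q)² has coefficients 1,6,9 for degrees 0…2.
(1 + 3q²) has coefficients 1,0,3,0,0,0,0,0,0 for degrees 0…8.
Multiplying by (1 - 2q)⁴ gives running coefficients 1,-8,27,-56,88,-96,48,0,0 for degrees 0…8.
Finally multiplying by (1 + q + q⁶), the product of all factors after the first has coefficients 1,-7,19,-29,32,-8,-47,40,27 for degrees 0…8.
[q⁸] = 1·27 + 6·40 + 9·(-47) = -156.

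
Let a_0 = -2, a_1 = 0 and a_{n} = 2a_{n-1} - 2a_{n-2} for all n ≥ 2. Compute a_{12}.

The ordinary generating function has denominator 1 - 2q + 2q^2.
Iterating the recurrence: a_0,…,a_{12} = -2, 0, 4, 8, 8, 0, -16, -32, -32, 0, 64, 128, 128.

128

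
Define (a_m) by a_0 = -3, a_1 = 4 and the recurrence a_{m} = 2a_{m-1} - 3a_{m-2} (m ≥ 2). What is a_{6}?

The ordinary generating function has denominator 1 - 2x + 3x^2.
Iterating the recurrence: a_0,…,a_{6} = -3, 4, 17, 22, -7, -80, -139.

-139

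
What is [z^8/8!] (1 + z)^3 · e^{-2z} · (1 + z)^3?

The EGF product rule gives c_8 = Σ_{k_1+k_2+k_3=8} C(8; k_1,k_2,k_3) · ∏ g_i(k_i), where (1+z)^3 gives the falling factorial (3)_k; e^{-2z} gives (-2)^k; (1+z)^3 gives the falling factorial (3)_k.
g_1(k) for k = 0…8: 1, 3, 6, 6, 0, 0, 0, 0, 0.
g_2(k) for k = 0…8: 1, -2, 4, -8, 16, -32, 64, -128, 256.
g_3(k) for k = 0…8: 1, 3, 6, 6, 0, 0, 0, 0, 0.
First combine the last two factors: h(k) = Σ_j C(k,j)·g_2(j)·g_3(k−j) for k = 0…8: 1, 1, -2, -2, 16, -32, -32, 544, -2816.
c_8 = Σ_k C(8,k)·g_1(k)·h(8−k) = 1·1·(-2816) + 8·3·544 + 28·6·(-32) + 56·6·(-32) = −2816 + 13056 − 5376 − 10752 = -5888.

-5888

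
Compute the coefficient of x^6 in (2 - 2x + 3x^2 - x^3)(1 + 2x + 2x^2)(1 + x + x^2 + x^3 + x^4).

(2 - 2x + 3x^2 - x^3) has coefficients 2,-2,3,-1 for degrees 0…3.
(1 + 2x + 2x^2) has coefficients 1,2,2,0,0,0,0 for degrees 0…6.
Finally multiplying by (1 + x + x^2 + x^3 + x^4), the product of all factors after the first has coefficients 1,3,5,5,5,4,2 for degrees 0…6.
[x^6] = 2·2 − 2·4 + 3·5 − 1·5 = 6.

6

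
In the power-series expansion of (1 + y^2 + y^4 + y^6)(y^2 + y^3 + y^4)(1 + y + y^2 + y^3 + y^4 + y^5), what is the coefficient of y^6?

(1 + y^2 + y^4 + y^6) has coefficients 1,0,1,0,1,0,1 for degrees 0…6.
(y^2 + y^3 + y^4) has coefficients 0,0,1,1,1,0,0 for degrees 0…6.
Finally multiplying by (1 + y + y^2 + y^3 + y^4 + y^5), the product of all factors after the first has coefficients 0,0,1,2,3,3,3 for degrees 0…6.
[y^6] = 1·3 + 1·3 + 1·1 + 1·0 = 7.

7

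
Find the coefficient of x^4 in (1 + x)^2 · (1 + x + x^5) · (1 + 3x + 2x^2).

9

(1 + x)^2 has coefficients 1,2,1 for degrees 0…2.
(1 + x + x^5) has coefficients 1,1,0,0,0 for degrees 0…4.
Finally multiplying by (1 + 3x + 2x^2), the product of all factors after the first has coefficients 1,4,5,2,0 for degrees 0…4.
[x^4] = 1·0 + 2·2 + 1·5 = 9.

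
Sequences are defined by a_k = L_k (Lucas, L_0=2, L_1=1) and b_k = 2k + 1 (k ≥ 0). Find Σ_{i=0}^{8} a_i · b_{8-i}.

The convolution is the t^8 coefficient of A(t)B(t).
Σ = 2·17 + 1·15 + 3·13 + 4·11 + 7·9 + 11·7 + 18·5 + 29·3 + 47·1 = 496.

496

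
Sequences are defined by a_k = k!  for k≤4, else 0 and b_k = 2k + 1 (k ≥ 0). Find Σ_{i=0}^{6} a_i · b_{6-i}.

204

The convolution is the t^6 coefficient of A(t)B(t).
Σ = 1·13 + 1·11 + 2·9 + 6·7 + 24·5 + 0·3 + 0·1 = 204.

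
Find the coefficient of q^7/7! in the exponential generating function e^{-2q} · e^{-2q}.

The EGF product rule gives c_7 = Σ_{k_1+k_2=7} C(7; k_1,k_2) · ∏ g_i(k_i), where e^{-2q} gives (-2)^k; e^{-2q} gives (-2)^k.
g_1(k) for k = 0…7: 1, -2, 4, -8, 16, -32, 64, -128.
g_2(k) for k = 0…7: 1, -2, 4, -8, 16, -32, 64, -128.
c_7 = Σ_k C(7,k)·g_1(k)·g_2(7−k) = 1·1·(-128) + 7·(-2)·64 + 21·4·(-32) + 35·(-8)·16 + 35·16·(-8) + 21·(-32)·4 + 7·64·(-2) + 1·(-128)·1 = −128 − 896 − 2688 − 4480 − 4480 − 2688 − 896 − 128 = -16384.

-16384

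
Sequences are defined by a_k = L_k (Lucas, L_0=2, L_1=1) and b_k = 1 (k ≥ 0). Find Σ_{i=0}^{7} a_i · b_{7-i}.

75

This is [x^7] in the product of the two ordinary generating functions.
Σ = 2·1 + 1·1 + 3·1 + 4·1 + 7·1 + 11·1 + 18·1 + 29·1 = 75.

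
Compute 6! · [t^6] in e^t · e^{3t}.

4096

The EGF product rule gives c_6 = Σ_{k_1+k_2=6} C(6; k_1,k_2) · ∏ g_i(k_i), where e^t gives (1)^k; e^{3t} gives (3)^k.
g_1(k) for k = 0…6: 1, 1, 1, 1, 1, 1, 1.
g_2(k) for k = 0…6: 1, 3, 9, 27, 81, 243, 729.
c_6 = Σ_k C(6,k)·g_1(k)·g_2(6−k) = 1·1·729 + 6·1·243 + 15·1·81 + 20·1·27 + 15·1·9 + 6·1·3 + 1·1·1 = 729 + 1458 + 1215 + 540 + 135 + 18 + 1 = 4096.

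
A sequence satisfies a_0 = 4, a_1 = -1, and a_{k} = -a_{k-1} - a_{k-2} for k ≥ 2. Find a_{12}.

4

The ordinary generating function has denominator 1 + q + q^2.
Iterating the recurrence: a_0,…,a_{12} = 4, -1, -3, 4, -1, -3, 4, -1, -3, 4, -1, -3, 4.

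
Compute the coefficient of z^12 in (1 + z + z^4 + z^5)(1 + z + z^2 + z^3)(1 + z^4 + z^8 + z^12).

4

(1 + z + z^4 + z^5) has coefficients 1,1,0,0,1,1 for degrees 0…5.
(1 + z + z^2 + z^3) has coefficients 1,1,1,1,0,0,0,0,0,0,0,0,0 for degrees 0…12.
Finally multiplying by (1 + z^4 + z^8 + z^12), the product of all factors after the first has coefficients 1,1,1,1,1,1,1,1,1,1,1,1,1 for degrees 0…12.
[z^12] = 1·1 + 1·1 + 1·1 + 1·1 = 4.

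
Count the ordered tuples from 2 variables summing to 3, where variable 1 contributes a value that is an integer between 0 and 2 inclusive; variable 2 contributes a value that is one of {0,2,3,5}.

2

The generating function for the choices is (1 + t + t²)·(1 + t² + t³ + t⁵); the count is [t³].
(1 + t + t²) has coefficients 1,1,1 for degrees 0…2.
(1 + t² + t³ + t⁵) has coefficients 1,0,1,1 for degrees 0…3.
[t³] = 1·1 + 1·1 + 1·0 = 2.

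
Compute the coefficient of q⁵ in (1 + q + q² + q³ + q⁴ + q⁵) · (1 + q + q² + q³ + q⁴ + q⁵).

6

(1 + q + q² + q³ + q⁴ + q⁵) has coefficients 1,1,1,1,1,1 for degrees 0…5.
(1 + q + q² + q³ + q⁴ + q⁵) has coefficients 1,1,1,1,1,1 for degrees 0…5.
[q⁵] = 1·1 + 1·1 + 1·1 + 1·1 + 1·1 + 1·1 = 6.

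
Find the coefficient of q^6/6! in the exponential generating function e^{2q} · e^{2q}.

4096

The EGF product rule gives c_6 = Σ_{k_1+k_2=6} C(6; k_1,k_2) · ∏ g_i(k_i), where e^{2q} gives (2)^k; e^{2q} gives (2)^k.
g_1(k) for k = 0…6: 1, 2, 4, 8, 16, 32, 64.
g_2(k) for k = 0…6: 1, 2, 4, 8, 16, 32, 64.
c_6 = Σ_k C(6,k)·g_1(k)·g_2(6−k) = 1·1·64 + 6·2·32 + 15·4·16 + 20·8·8 + 15·16·4 + 6·32·2 + 1·64·1 = 64 + 384 + 960 + 1280 + 960 + 384 + 64 = 4096.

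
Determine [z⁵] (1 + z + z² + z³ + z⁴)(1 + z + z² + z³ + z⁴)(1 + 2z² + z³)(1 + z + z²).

37

(1 + z + z² + z³ + z⁴) has coefficients 1,1,1,1,1 for degrees 0…4.
(1 + z + z² + z³ + z⁴) has coefficients 1,1,1,1,1,0 for degrees 0…5.
Multiplying by (1 + 2z² + z³) gives running coefficients 1,1,3,4,4,3 for degrees 0…5.
Finally multiplying by (1 + z + z²), the product of all factors after the first has coefficients 1,2,5,8,11,11 for degrees 0…5.
[z⁵] = 1·11 + 1·11 + 1·8 + 1·5 + 1·2 = 37.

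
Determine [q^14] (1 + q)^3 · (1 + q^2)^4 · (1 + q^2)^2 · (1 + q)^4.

336

(1 + q)^3 has coefficients 1,3,3,1 for degrees 0…3.
(1 + q^2)^4 has coefficients 1,0,4,0,6,0,4,0,1,0,0,0,0,0,0 for degrees 0…14.
Multiplying by (1 + q^2)^2 gives running coefficients 1,0,6,0,15,0,20,0,15,0,6,0,1,0,0 for degrees 0…14.
Finally multiplying by (1 + q)^4, the product of all factors after the first has coefficients 1,4,12,28,52,84,116,140,150,140,116,84,52,28,12 for degrees 0…14.
[q^14] = 1·12 + 3·28 + 3·52 + 1·84 = 336.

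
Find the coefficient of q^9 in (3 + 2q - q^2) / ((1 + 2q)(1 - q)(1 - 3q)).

62746

Partial fractions give a closed form: a_n = (7/15)·(-2)^n + (-2/3)·1^n + (16/5)·3^n.
At n = 9: a_9 = 62746.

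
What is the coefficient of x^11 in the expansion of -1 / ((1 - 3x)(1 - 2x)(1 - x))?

-788970

The denominator gives the recurrence a_n = 6a_(n−1) − 11a_(n−2) + 6a_(n−3) for n ≥ 3; the numerator fixes a_0 = -1, a_1 = -6, a_2 = -25.
Iterating: -1, -6, -25, -90, -301, -966, -3025, -9330, -28501, -86526, -261625, -788970, so a_11 = -788970.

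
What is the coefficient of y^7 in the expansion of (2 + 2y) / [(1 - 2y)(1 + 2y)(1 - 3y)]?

The denominator gives the recurrence a_n = 3a_(n−1) + 4a_(n−2) − 12a_(n−3) for n ≥ 3; the numerator fixes a_0 = 2, a_1 = 8, a_2 = 32.
Iterating: 2, 8, 32, 104, 344, 1064, 3320, 10088, so a_7 = 10088.

10088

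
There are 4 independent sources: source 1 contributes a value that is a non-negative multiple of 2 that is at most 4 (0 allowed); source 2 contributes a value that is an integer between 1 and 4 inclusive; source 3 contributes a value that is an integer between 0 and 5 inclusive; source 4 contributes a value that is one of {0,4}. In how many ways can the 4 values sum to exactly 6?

The generating function for the choices is (1 + x^2 + x^4)·(x + x^2 + x^3 + x^4)·(1 + x + x^2 + x^3 + x^4 + x^5)·(1 + x^4); the count is [x^6].
(1 + x^2 + x^4) has coefficients 1,0,1,0,1 for degrees 0…4.
(x + x^2 + x^3 + x^4) has coefficients 0,1,1,1,1,0,0 for degrees 0…6.
Multiplying by (1 + x + x^2 + x^3 + x^4 + x^5) gives running coefficients 0,1,2,3,4,4,4 for degrees 0…6.
Finally multiplying by (1 + x^4), the product of all factors after the first has coefficients 0,1,2,3,4,5,6 for degrees 0…6.
[x^6] = 1·6 + 1·4 + 1·2 = 12.

12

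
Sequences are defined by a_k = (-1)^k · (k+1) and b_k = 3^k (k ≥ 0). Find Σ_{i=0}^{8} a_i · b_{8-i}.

Write out a_i and b_{8-i} for i = 0,…,8 and sum the products.
Σ = 1·6561 − 2·2187 + 3·729 − 4·243 + 5·81 − 6·27 + 7·9 − 8·3 + 9·1 = 3693.

3693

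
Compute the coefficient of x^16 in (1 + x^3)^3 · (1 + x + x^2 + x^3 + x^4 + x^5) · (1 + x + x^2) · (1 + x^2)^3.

51

(1 + x^3)^3 has coefficients 1,0,0,3,0,0,3,0,0,1 for degrees 0…9.
(1 + x + x^2 + x^3 + x^4 + x^5) has coefficients 1,1,1,1,1,1,0,0,0,0,0,0,0,0,0,0,0 for degrees 0…16.
Multiplying by (1 + x + x^2) gives running coefficients 1,2,3,3,3,3,2,1,0,0,0,0,0,0,0,0,0 for degrees 0…16.
Finally multiplying by (1 + x^2)^3, the product of all factors after the first has coefficients 1,2,6,9,15,18,21,21,18,15,9,6,2,1,0,0,0 for degrees 0…16.
[x^16] = 1·0 + 3·1 + 3·9 + 1·21 = 51.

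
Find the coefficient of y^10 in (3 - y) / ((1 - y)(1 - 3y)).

Partial fractions give a closed form: a_n = (-1)·1^n + (4)·3^n.
At n = 10: a_10 = 236195.

236195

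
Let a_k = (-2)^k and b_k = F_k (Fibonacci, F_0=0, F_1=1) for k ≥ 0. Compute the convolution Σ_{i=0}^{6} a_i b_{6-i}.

-22

This is [x^6] in the product of the two ordinary generating functions.
Σ = 1·8 − 2·5 + 4·3 − 8·2 + 16·1 − 32·1 + 64·0 = -22.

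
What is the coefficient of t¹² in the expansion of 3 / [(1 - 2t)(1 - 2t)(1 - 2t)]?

1118208

The denominator gives the recurrence a_n = 6a_(n−1) − 12a_(n−2) + 8a_(n−3) for n ≥ 3; the numerator fixes a_0 = 3, a_1 = 18, a_2 = 72.
Iterating: 3, 18, 72, 240, 720, 2016, 5376, 13824, 34560, 84480, 202752, 479232, 1118208, so a_12 = 1118208.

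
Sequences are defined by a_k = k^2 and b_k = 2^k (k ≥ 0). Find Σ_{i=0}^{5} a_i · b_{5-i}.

This is [x^5] in the product of the two ordinary generating functions.
Σ = 0·32 + 1·16 + 4·8 + 9·4 + 16·2 + 25·1 = 141.

141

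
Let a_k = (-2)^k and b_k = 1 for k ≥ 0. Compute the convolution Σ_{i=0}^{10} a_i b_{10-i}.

The convolution is the x^10 coefficient of A(x)B(x).
Σ = 1·1 − 2·1 + 4·1 − 8·1 + 16·1 − 32·1 + 64·1 − 128·1 + 256·1 − 512·1 + 1024·1 = 683.

683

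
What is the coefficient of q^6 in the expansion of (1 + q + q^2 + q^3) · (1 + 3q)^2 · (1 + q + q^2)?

24

(1 + q + q^2 + q^3) has coefficients 1,1,1,1 for degrees 0…3.
(1 + 3q)^2 has coefficients 1,6,9,0,0,0,0 for degrees 0…6.
Finally multiplying by (1 + q + q^2), the product of all factors after the first has coefficients 1,7,16,15,9,0,0 for degrees 0…6.
[q^6] = 1·0 + 1·0 + 1·9 + 1·15 = 24.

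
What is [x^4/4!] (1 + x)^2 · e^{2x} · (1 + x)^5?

The EGF product rule gives c_4 = Σ_{k_1+k_2+k_3=4} C(4; k_1,k_2,k_3) · ∏ g_i(k_i), where (1+x)^2 gives the falling factorial (2)_k; e^{2x} gives (2)^k; (1+x)^5 gives the falling factorial (5)_k.
g_1(k) for k = 0…4: 1, 2, 2, 0, 0.
g_2(k) for k = 0…4: 1, 2, 4, 8, 16.
g_3(k) for k = 0…4: 1, 5, 20, 60, 120.
First combine the last two factors: h(k) = Σ_j C(k,j)·g_2(j)·g_3(k−j) for k = 0…4: 1, 7, 44, 248, 1256.
c_4 = Σ_k C(4,k)·g_1(k)·h(4−k) = 1·1·1256 + 4·2·248 + 6·2·44 = 1256 + 1984 + 528 = 3768.

3768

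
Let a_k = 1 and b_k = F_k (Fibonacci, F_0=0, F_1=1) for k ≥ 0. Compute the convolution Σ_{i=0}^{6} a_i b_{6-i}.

20

Write out a_i and b_{6-i} for i = 0,…,6 and sum the products.
Σ = 1·8 + 1·5 + 1·3 + 1·2 + 1·1 + 1·1 + 1·0 = 20.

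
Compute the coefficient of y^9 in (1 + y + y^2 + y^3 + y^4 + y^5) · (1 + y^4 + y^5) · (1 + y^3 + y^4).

7

(1 + y + y^2 + y^3 + y^4 + y^5) has coefficients 1,1,1,1,1,1 for degrees 0…5.
(1 + y^4 + y^5) has coefficients 1,0,0,0,1,1,0,0,0,0 for degrees 0…9.
Finally multiplying by (1 + y^3 + y^4), the product of all factors after the first has coefficients 1,0,0,1,2,1,0,1,2,1 for degrees 0…9.
[y^9] = 1·1 + 1·2 + 1·1 + 1·0 + 1·1 + 1·2 = 7.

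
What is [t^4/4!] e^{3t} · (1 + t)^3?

801

The EGF product rule gives c_4 = Σ_{k_1+k_2=4} C(4; k_1,k_2) · ∏ g_i(k_i), where e^{3t} gives (3)^k; (1+t)^3 gives the falling factorial (3)_k.
g_1(k) for k = 0…4: 1, 3, 9, 27, 81.
g_2(k) for k = 0…4: 1, 3, 6, 6, 0.
c_4 = Σ_k C(4,k)·g_1(k)·g_2(4−k) = 4·3·6 + 6·9·6 + 4·27·3 + 1·81·1 = 72 + 324 + 324 + 81 = 801.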